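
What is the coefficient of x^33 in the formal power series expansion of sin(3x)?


The Maclaurin series is sin(t) = sum_{k>=0} (-1)^k t^(2k+1) / (2k+1)!, so substituting t = 3x, only odd powers of x are nonzero, with coefficient of x^(2k+1) equal to (-1)^k 3^(2k+1) / (2k+1)!.
Write 33 = 2*16 + 1, giving the coefficient (-1)^16 * 3^33 / 33! = 5559060566555523/8683317618811886495518194401280000000 = 387420489/605155334745140274135040000000.

387420489/605155334745140274135040000000


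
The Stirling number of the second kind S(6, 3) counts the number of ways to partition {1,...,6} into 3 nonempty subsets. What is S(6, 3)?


Using the explicit formula S(n,k) = (1/k!) sum_{j=0}^{k} (-1)^(k-j) C(k,j) j^n:
S(6, 3) = 90
Equivalently, S(n,k) is n! times the coefficient of x^n in the EGF (e^x - 1)^k / k!.

90


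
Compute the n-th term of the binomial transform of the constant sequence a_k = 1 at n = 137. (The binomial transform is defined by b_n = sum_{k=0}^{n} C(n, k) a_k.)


With a_k = 1 for all k, b_n = sum_{k=0}^{n} C(n, k) = 2^n by the binomial theorem.
For n = 137: 2^137 = 174224571863520493293247799005065324265472.

174224571863520493293247799005065324265472


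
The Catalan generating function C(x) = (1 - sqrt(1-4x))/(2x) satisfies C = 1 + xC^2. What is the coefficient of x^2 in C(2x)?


Substituting x -> 2x scales the n-th coefficient by 2^n, so [x^2] C(2x) = 2^2 * C_2.
C_2 = C(2*2, 2)/(3) = 6/3 = 2.
So 2^2 * 2 = 4 * 2 = 8.

8


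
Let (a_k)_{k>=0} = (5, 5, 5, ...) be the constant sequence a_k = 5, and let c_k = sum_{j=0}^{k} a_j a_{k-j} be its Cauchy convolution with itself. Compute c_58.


Since a_j = 5 for all j >= 0, the convolution sum becomes
c_k = sum_{j=0}^{k} 5 * 5 = 25 * (k + 1).
Equivalently, the generating function of (a_k) is 5/(1 - x) and its square is 25/(1 - x)^2 = sum_{k>=0} 25(k + 1) x^k.
For k = 58: 25 * 59 = 1475.

1475


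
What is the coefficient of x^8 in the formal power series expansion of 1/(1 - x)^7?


The expansion 1/(1 - x)^r = sum_{k>=0} C(k + r - 1, r - 1) x^k follows from the multiset / negative-binomial theorem (or from repeated differentiation of the geometric series).
For r = 7 and k = 8:
C(14, 6) = 87178291200 / (720 * 40320) = 3003.

3003


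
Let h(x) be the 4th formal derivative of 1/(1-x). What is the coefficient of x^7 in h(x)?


Differentiating 4 times: d^4/dx^4 [1/(1-x)] = 4!/(1-x)^5.
The expansion 1/(1-x)^5 = sum_{k>=0} C(k+4, 4) x^k, so the coefficient of x^n in 4!/(1-x)^5 is 4! * C(n+4, 4).
For n = 7: 24 * C(11, 4) = 24 * 330 = 7920

7920


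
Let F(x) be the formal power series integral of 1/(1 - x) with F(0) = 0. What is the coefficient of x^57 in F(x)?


1/(1 - x) = sum_{k>=0} x^k. Integrating termwise and using F(0) = 0 gives
F(x) = sum_{k>=0} x^(k+1) / (k+1) = sum_{m>=1} x^m / m = -ln(1 - x).
So the coefficient of x^57 is 1/57 = 1/57.

1/57


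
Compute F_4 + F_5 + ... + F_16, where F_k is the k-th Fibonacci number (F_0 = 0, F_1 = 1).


Use the identity sum_{k=0}^{N} F_k = F_{N+2} - 1 (which follows from F_{k+2} - F_{k+1} = F_k). Then
sum_{k=4}^{16} F_k = (F_{18} - 1) - (F_{5} - 1) = F_{18} - F_{5}.
Computing: F_{18} = 2584, F_{5} = 5, so
Sum = 2584 - 5 = 2579.

2579


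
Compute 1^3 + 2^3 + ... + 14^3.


This power sum has a closed form given by Faulhaber's formula
sum_{k=1}^{m} k^p = (1 / (p + 1)) * sum_{j=0}^{p} C(p + 1, j) B_j m^(p + 1 - j),
but for small m direct computation is fastest:
1 + 8 + 27 + 64 + 125 + 216 + 343 + 512 + 729 + 1000 + 1331 + 1728 + 2197 + 2744 = 11025.

11025


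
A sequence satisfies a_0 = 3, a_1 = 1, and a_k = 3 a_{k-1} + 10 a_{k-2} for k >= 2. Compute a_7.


The characteristic equation is t^2 - 3 t - 10 = 0, with roots r_1 = 5 and r_2 = -2 (so c_1 = r_1 + r_2, c_2 = -r_1 r_2 as required).
One can use the closed form a_n = A r_1^n + B r_2^n, but direct iteration is more reliable:
a_0 = 3, a_1 = 1, a_2 = 33, a_3 = 109, a_4 = 657, a_5 = 3061, a_6 = 15753, a_7 = 77869.
So a_7 = 77869.

77869


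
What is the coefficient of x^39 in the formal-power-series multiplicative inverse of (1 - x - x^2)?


Let the inverse be f(x) = sum_{k>=0} a_k x^k. From f(x) * (1 - x - x^2) = 1 and matching coefficients:
 x^0: a_0 = 1.
 x^1: a_1 - a_0 = 0, so a_1 = 1.
 x^k (k >= 2): a_k - a_{k-1} - a_{k-2} = 0, i.e. a_k = a_{k-1} + a_{k-2}.
This is the Fibonacci-type recurrence shifted so that a_0 = a_1 = 1.
Iterating: a_0=1, a_1=1, a_2=2, a_3=3, a_4=5, a_5=8, a_6=13, a_7=21, a_8=34, a_9=55, ...
a_39 = 102334155.

102334155


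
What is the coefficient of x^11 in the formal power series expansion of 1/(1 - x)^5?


The negative binomial / multiset identity is
1/(1 - x)^r = sum_{k>=0} C(k + r - 1, r - 1) x^k.
Here r = 5 and k = 11, so the coefficient is
C(11 + 4, 4) = C(15, 4)
= 1365

1365


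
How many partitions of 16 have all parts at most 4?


Using the generating function (1-x)^(-1)(1-x^2)^(-1)...(1-x^4)^(-1),
the coefficient of x^16 counts these restricted partitions.
Result = 64

64


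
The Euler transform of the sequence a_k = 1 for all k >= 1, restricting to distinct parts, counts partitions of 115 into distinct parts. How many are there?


Partitions of 115 into distinct parts can be computed via generating function.
Product (1+x)(1+x^2)(1+x^3)...
The coefficient of x^115 = 1490528

1490528


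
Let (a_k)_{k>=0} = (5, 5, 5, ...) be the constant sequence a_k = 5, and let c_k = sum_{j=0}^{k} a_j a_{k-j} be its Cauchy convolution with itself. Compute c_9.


Since a_j = 5 for all j >= 0, the convolution sum becomes
c_k = sum_{j=0}^{k} 5 * 5 = 25 * (k + 1).
Equivalently, the generating function of (a_k) is 5/(1 - x) and its square is 25/(1 - x)^2 = sum_{k>=0} 25(k + 1) x^k.
For k = 9: 25 * 10 = 250.

250


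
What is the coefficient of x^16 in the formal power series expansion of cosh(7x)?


The Maclaurin series is cosh(t) = sum_{m>=0} t^(2m) / (2m)!, so substituting t = 7x, only even powers of x are nonzero, with coefficient of x^(2m) equal to 7^(2m) / (2m)!.
For x^16 the coefficient is 7^16/16! = 33232930569601/20922789888000 = 678223072849/426995712000.

678223072849/426995712000


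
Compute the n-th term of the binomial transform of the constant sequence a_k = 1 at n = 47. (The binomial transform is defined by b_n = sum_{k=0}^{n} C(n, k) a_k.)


With a_k = 1 for all k, b_n = sum_{k=0}^{n} C(n, k) = 2^n by the binomial theorem.
For n = 47: 2^47 = 140737488355328.

140737488355328


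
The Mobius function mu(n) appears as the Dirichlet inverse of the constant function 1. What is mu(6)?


6 = 2 * 3 (all distinct primes).
mu(6) = (-1)^2 = 1

1


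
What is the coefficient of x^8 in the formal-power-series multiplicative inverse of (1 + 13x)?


The inverse is 1/(1 + 13x). Apply the geometric identity 1/(1 - y) = sum_{k>=0} y^k with y = -13x:
1/(1 + 13x) = sum_{k>=0} (-13)^k x^k.
So the coefficient of x^8 is (-13)^8 = 815730721.

815730721


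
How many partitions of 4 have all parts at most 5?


Using the generating function (1-x)^(-1)(1-x^2)^(-1)...(1-x^5)^(-1),
the coefficient of x^4 counts these restricted partitions.
Result = 5

5


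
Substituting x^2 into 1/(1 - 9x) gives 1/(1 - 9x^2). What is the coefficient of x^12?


The coefficient of x^(2m) in 1/(1 - 9x^2) is 9^m.
With n = 12 = 2*6, the coefficient is 9^6 = 531441.

531441


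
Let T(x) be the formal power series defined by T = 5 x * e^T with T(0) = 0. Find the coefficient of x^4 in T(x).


Apply the Lagrange inversion formula: if T = 5 x * phi(T) with phi(t) = e^t, then
[x^n] T = 5^n * (1/n) [t^(n-1)] phi(t)^n = 5^n * (1/n) [t^(n-1)] e^(n t) = 5^n * (1/n) * n^(n-1) / (n-1)! = 5^n * n^(n-1) / n!.
When c = 1 this is the Cayley count of rooted labeled trees on n vertices, divided by n!.
For n = 4: 5^4 * 4^3 / 4! = 625 * 64/24 = 5000/3.

5000/3


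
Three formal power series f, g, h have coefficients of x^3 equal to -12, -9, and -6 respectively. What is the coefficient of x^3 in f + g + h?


Series addition is componentwise:
-12 + -9 + -6
= -27

-27


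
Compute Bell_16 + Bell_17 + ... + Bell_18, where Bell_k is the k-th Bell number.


Recall Bell_k counts set partitions of a k-set (with Bell_0 = 1 by convention).
Bell_16 through Bell_18: 10480142147, 82864869804, 682076806159
Sum = 10480142147 + 82864869804 + 682076806159 = 775421818110.

775421818110


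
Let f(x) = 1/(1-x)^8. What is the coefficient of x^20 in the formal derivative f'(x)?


Differentiate: d/dx [ 1/(1-x)^r ] = r / (1-x)^(r+1).
Here r = 8, so f'(x) = 8 / (1-x)^9.
The expansion of 1/(1-x)^(r+1) has coefficient of x^n equal to C(n+r, r).
So the coefficient of x^20 in f'(x) is
8 * C(28, 8) = 8 * 3108105 = 24864840

24864840


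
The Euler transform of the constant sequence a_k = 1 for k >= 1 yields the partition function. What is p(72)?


The Euler transform converts the sequence a_k = 1 into the number of integer partitions.
Using the recurrence or dynamic programming:
p(72) = 5392783

5392783


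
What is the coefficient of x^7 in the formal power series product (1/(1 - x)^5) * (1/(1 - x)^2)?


Combine the factors: (1/(1 - x)^5) * (1/(1 - x)^2) = 1/(1 - x)^7.
Then use 1/(1 - x)^r = sum_{k>=0} C(k + r - 1, r - 1) x^k with r = 7 and k = 7:
C(13, 6) = 1716.

1716


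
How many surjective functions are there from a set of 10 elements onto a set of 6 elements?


By inclusion-exclusion on which target elements are missed, the number of surjections from an n-set onto a k-set is
surj(n, k) = sum_{j=0}^{k} (-1)^j C(k, j) (k - j)^n.
Equivalently surj(n, k) = k! * S(n, k), where S(n, k) is the Stirling number of the second kind.
For n = 10, k = 6:
S(10, 6) = 22827, so
surj = 6! * 22827 = 720 * 22827 = 16435440.

16435440


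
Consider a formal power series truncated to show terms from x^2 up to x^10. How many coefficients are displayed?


From x^2 to x^10 inclusive, the count is 10 - 2 + 1 = 9.

9


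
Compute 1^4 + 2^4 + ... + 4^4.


This power sum has a closed form given by Faulhaber's formula
sum_{k=1}^{m} k^p = (1 / (p + 1)) * sum_{j=0}^{p} C(p + 1, j) B_j m^(p + 1 - j),
but for small m direct computation is fastest:
1 + 16 + 81 + 256 = 354.

354


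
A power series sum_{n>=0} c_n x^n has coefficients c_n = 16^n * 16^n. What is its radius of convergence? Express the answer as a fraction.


By the root test (Cauchy-Hadamard), the radius is R = 1 / limsup_n |c_n|^(1/n).
Here |c_n|^(1/n) = (16^n * 16^n)^(1/n) = 16 * 16 = 256 for all n.
So R = 1/256 = 1/256.

1/256


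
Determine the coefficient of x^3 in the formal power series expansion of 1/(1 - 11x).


The geometric series identity gives 1/(1 - c x) = sum_{k>=0} c^k x^k, so the coefficient of x^k is c^k.
Here c = 11 and k = 3.
Computing: 11^3 = 1331

1331


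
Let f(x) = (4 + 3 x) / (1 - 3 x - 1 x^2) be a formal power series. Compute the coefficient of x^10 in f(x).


Write f(x) = sum_{k>=0} a_k x^k. Multiplying both sides by 1 - 3 x - 1 x^2 gives
(1 - 3 x - 1 x^2) sum_{k>=0} a_k x^k = 4 + 3 x.
Matching coefficients:
 x^0: a_0 = 4
 x^1: a_1 - 3 a_0 = 3  =>  a_1 = 3*4 + 3 = 15
 x^k (k >= 2): a_k = 3 a_{k-1} + 1 a_{k-2}.
Iterating: a_2 = 49, a_3 = 162, a_4 = 535, a_5 = 1767, a_6 = 5836, a_7 = 19275, a_8 = 63661, a_9 = 210258, a_10 = 694435.
So the coefficient of x^10 is 694435.

694435


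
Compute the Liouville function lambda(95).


The Liouville function is lambda(k) = (-1)^Omega(k), where Omega(k) counts the prime factors of k with multiplicity.
Factoring: 95 = 5 * 19, so Omega(95) = 2.
lambda(95) = (-1)^2 = 1.

1


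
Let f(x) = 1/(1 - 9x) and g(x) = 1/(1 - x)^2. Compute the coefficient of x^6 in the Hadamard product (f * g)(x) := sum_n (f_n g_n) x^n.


f has coefficients f_k = 9^k. For g = 1/(1 - x)^2 the coefficient is g_k = C(k + 1, 1) = k + 1. The Hadamard coefficient is (f * g)_k = 9^k * (k + 1).
For k = 6: 9^6 * 7 = 531441 * 7 = 3720087.

3720087


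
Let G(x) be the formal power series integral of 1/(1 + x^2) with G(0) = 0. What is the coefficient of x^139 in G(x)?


1/(1 + x^2) = sum_{j>=0} (-1)^j x^(2j). Integrating termwise with G(0) = 0:
G(x) = sum_{j>=0} (-1)^j x^(2j+1) / (2j+1) = arctan(x).
Only odd powers are nonzero. For x^139 write 139 = 2*69 + 1, giving
(-1)^69 / 139 = -1/139 = -1/139.

-1/139


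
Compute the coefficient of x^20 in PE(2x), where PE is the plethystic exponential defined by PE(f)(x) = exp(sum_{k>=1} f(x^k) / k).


With f(x) = 2x, the exponent is sum_{k>=1} 2 x^k / k = 2 * (-ln(1 - x)). Exponentiating:
PE(2x) = exp(-2 ln(1 - x)) = 1/(1 - x)^2.
By the negative binomial expansion, [x^n] 1/(1 - x)^2 = C(n + 1, 1).
For n = 20: C(21, 1) = 21.

21


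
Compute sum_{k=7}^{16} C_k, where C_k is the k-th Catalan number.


C_7 through C_16: 429, 1430, 4862, 16796, 58786, 208012, 742900, 2674440, 9694845, 35357670
Sum = 429 + 1430 + 4862 + 16796 + 58786 + 208012 + 742900 + 2674440 + 9694845 + 35357670
= 48760170

48760170


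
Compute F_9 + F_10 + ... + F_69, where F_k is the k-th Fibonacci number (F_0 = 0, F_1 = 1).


Use the identity sum_{k=0}^{N} F_k = F_{N+2} - 1 (which follows from F_{k+2} - F_{k+1} = F_k). Then
sum_{k=9}^{69} F_k = (F_{71} - 1) - (F_{10} - 1) = F_{71} - F_{10}.
Computing: F_{71} = 308061521170129, F_{10} = 55, so
Sum = 308061521170129 - 55 = 308061521170074.

308061521170074


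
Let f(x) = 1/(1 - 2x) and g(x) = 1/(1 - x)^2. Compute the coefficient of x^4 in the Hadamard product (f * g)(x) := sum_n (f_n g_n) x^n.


f has coefficients f_k = 2^k. For g = 1/(1 - x)^2 the coefficient is g_k = C(k + 1, 1) = k + 1. The Hadamard coefficient is (f * g)_k = 2^k * (k + 1).
For k = 4: 2^4 * 5 = 16 * 5 = 80.

80


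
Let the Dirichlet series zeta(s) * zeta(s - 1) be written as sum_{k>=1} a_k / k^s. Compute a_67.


Convolution gives a_k = sum_{d | k} d * 1 = sum_{d | k} d = sigma(k), the sum of positive divisors of k.
For k = 67, the divisors are 1, 67, so
sigma(67) = 1 + 67 = 68.

68


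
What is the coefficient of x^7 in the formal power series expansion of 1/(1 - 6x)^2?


The general identity 1/(1 - c x)^r = sum_{k>=0} c^k C(k + r - 1, r - 1) x^k follows by substituting y = c x into 1/(1 - y)^r = sum_{k>=0} C(k + r - 1, r - 1) y^k.
For c = 6, r = 2, k = 7:
6^7 * C(8, 1) = 279936 * 8 = 2239488.

2239488


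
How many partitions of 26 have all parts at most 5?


Using the generating function (1-x)^(-1)(1-x^2)^(-1)...(1-x^5)^(-1),
the coefficient of x^26 counts these restricted partitions.
Result = 427

427


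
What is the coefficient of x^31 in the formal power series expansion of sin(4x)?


The Maclaurin series is sin(t) = sum_{k>=0} (-1)^k t^(2k+1) / (2k+1)!, so substituting t = 4x, only odd powers of x are nonzero, with coefficient of x^(2k+1) equal to (-1)^k 4^(2k+1) / (2k+1)!.
Write 31 = 2*15 + 1, giving the coefficient (-1)^15 * 4^31 / 31! = -4611686018427387904/8222838654177922817725562880000000 = -68719476736/122529844256906551386796875.

-68719476736/122529844256906551386796875


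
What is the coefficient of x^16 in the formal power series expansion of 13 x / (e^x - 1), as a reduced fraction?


The exponential generating function for Bernoulli numbers is
x / (e^x - 1) = sum_{k>=0} B_k x^k / k!.
So the coefficient of x^16 in 13 x / (e^x - 1) is 13 B_16 / 16!.
Computing: B_16 = -3617/510, 16! = 20922789888000, giving
13 * -3617/510 / 20922789888000 = -3617/820817141760000.

-3617/820817141760000


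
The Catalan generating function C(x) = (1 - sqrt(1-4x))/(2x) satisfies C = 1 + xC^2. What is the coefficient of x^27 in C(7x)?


Substituting x -> 7x scales the n-th coefficient by 7^n, so [x^27] C(7x) = 7^27 * C_27.
C_27 = C(2*27, 27)/(28) = 1946939425648112/28 = 69533550916004.
So 7^27 * 69533550916004 = 65712362363534280139543 * 69533550916004 = 4569213894215715819243774912591946172.

4569213894215715819243774912591946172


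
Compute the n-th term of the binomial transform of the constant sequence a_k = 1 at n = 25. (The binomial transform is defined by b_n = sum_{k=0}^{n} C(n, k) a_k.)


With a_k = 1 for all k, b_n = sum_{k=0}^{n} C(n, k) = 2^n by the binomial theorem.
For n = 25: 2^25 = 33554432.

33554432


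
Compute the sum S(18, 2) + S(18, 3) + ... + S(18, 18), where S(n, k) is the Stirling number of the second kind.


By definition, S(n, k) counts partitions of an n-set into exactly k nonempty blocks.
Computing row n = 18 for k = 2..18:
S(18, k): 131071, 64439010, 2798806985, 28958095545, 110687251039, 197462483400, 189036065010, 106175395755, 37112163803, 8391004908, 1256328866, 125854638, 8408778, 367200, 9996, 153, 1
Sum = 682076806158.

682076806158


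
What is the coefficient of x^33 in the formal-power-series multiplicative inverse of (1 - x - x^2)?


Let the inverse be f(x) = sum_{k>=0} a_k x^k. From f(x) * (1 - x - x^2) = 1 and matching coefficients:
 x^0: a_0 = 1.
 x^1: a_1 - a_0 = 0, so a_1 = 1.
 x^k (k >= 2): a_k - a_{k-1} - a_{k-2} = 0, i.e. a_k = a_{k-1} + a_{k-2}.
This is the Fibonacci-type recurrence shifted so that a_0 = a_1 = 1.
Iterating: a_0=1, a_1=1, a_2=2, a_3=3, a_4=5, a_5=8, a_6=13, a_7=21, a_8=34, a_9=55, ...
a_33 = 5702887.

5702887


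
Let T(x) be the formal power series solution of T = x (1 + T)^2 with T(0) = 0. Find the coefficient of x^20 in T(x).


Apply the Lagrange inversion formula: if T = x * phi(T) with phi(t) = (1 + t)^2, then [x^n] T = (1/n) [t^(n-1)] phi(t)^n = (1/n) [t^(n-1)] (1 + t)^(2n) = (1/n) C(2n, n-1).
Using the identity C(2n, n-1) = C(2n, n) * n / (n+1), the unscaled factor equals C(2n, n) / (n+1) = C_n, the n-th Catalan number.
For n = 20: C_20 = C(40, 20) / 21 = 137846528820/21 = 6564120420 = 6564120420.

6564120420


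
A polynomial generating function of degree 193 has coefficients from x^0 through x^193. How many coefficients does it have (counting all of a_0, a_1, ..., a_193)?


A polynomial of degree 193 takes the form a_0 + a_1 x + ... + a_193 x^193.
The number of coefficients is 193 + 1 = 194.

194


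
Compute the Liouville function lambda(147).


The Liouville function is lambda(k) = (-1)^Omega(k), where Omega(k) counts the prime factors of k with multiplicity.
Factoring: 147 = 3 * 7 * 7, so Omega(147) = 3.
lambda(147) = (-1)^3 = -1.

-1


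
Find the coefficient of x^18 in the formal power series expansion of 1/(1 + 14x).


Write 1/(1 + c x) = 1/(1 - (-c) x) and apply the geometric-series identity
1/(1 - y) = sum_{k>=0} y^k to get 1/(1 + c x) = sum_{k>=0} (-c)^k x^k.
So the coefficient of x^k is (-c)^k = (-1)^k * c^k.
Here c = 14 and k = 18:
(-14)^18 = 1 * 426878854210636742656 = 426878854210636742656

426878854210636742656


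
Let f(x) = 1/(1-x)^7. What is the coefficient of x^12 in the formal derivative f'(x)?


Differentiate: d/dx [ 1/(1-x)^r ] = r / (1-x)^(r+1).
Here r = 7, so f'(x) = 7 / (1-x)^8.
The expansion of 1/(1-x)^(r+1) has coefficient of x^n equal to C(n+r, r).
So the coefficient of x^12 in f'(x) is
7 * C(19, 7) = 7 * 50388 = 352716

352716


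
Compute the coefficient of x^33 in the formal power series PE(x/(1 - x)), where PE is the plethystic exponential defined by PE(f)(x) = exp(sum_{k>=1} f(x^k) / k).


For f(x) = x/(1 - x) we have
sum_{k>=1} f(x^k) / k = sum_{k>=1} (1/k) * x^k / (1 - x^k) = sum_{k, m >= 1} x^(k m) / k,
which after exponentiating simplifies to
PE(x/(1 - x)) = prod_{k>=1} 1 / (1 - x^k).
This is the generating function for the partition function p(n), so the coefficient of x^33 is p(33).
Computing p(33) by dynamic programming over parts 1, 2, ..., 33: p(33) = 10143.

10143


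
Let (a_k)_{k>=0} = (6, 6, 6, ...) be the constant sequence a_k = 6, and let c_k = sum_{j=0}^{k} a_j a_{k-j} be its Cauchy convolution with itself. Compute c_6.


Since a_j = 6 for all j >= 0, the convolution sum becomes
c_k = sum_{j=0}^{k} 6 * 6 = 36 * (k + 1).
Equivalently, the generating function of (a_k) is 6/(1 - x) and its square is 36/(1 - x)^2 = sum_{k>=0} 36(k + 1) x^k.
For k = 6: 36 * 7 = 252.

252


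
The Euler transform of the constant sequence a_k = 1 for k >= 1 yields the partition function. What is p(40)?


The Euler transform converts the sequence a_k = 1 into the number of integer partitions.
Using the recurrence or dynamic programming:
p(40) = 37338

37338


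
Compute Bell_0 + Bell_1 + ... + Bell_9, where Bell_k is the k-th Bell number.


Recall Bell_k counts set partitions of a k-set (with Bell_0 = 1 by convention).
Bell_0 through Bell_9: 1, 1, 2, 5, 15, 52, 203, 877, 4140, 21147
Sum = 1 + 1 + 2 + 5 + 15 + 52 + 203 + 877 + 4140 + 21147 = 26443.

26443


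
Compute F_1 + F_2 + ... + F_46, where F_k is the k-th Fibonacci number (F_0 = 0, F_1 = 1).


Use the identity sum_{k=0}^{N} F_k = F_{N+2} - 1 (which follows from F_{k+2} - F_{k+1} = F_k). Then
sum_{k=1}^{46} F_k = (F_{48} - 1) - (F_{2} - 1) = F_{48} - F_{2}.
Computing: F_{48} = 4807526976, F_{2} = 1, so
Sum = 4807526976 - 1 = 4807526975.

4807526975


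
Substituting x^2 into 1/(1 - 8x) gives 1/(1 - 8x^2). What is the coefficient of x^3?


Since 1/(1 - 8x^2) only has even powers of x,
the coefficient of x^3 (odd) is 0.

0


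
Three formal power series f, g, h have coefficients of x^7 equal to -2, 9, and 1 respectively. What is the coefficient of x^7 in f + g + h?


Series addition is componentwise:
-2 + 9 + 1
= 8

8


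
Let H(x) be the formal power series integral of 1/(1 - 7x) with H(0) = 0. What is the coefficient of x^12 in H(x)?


1/(1 - 7x) = sum_{k>=0} 7^k x^k. Integrating termwise with H(0) = 0:
H(x) = sum_{k>=0} 7^k x^(k+1) / (k+1) = sum_{m>=1} 7^(m-1) x^m / m.
For m = 12: 7^11/12 = 1977326743/12 = 1977326743/12.

1977326743/12


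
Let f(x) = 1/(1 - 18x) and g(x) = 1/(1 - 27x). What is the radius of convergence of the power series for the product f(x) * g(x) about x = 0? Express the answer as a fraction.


The radius of 1/(1 - 18x) is 1/18 (nearest singularity at x = 1/18), and the radius of 1/(1 - 27x) is 1/27.
The product f(x)*g(x) = 1/((1 - 18x)(1 - 27x)) has singularities at both 1/18 and 1/27, so its radius of convergence is the distance to the nearest one:
min(1/18, 1/27) = 1/27.

1/27


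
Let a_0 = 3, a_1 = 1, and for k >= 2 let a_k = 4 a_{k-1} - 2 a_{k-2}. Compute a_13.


Iterating the recurrence forward:
a_0 = 3
a_1 = 1
a_2 = 4*1 - 2*3 = -2
a_3 = 4*-2 - 2*1 = -10
a_4 = 4*-10 - 2*-2 = -36
a_5 = 4*-36 - 2*-10 = -124
a_6 = 4*-124 - 2*-36 = -424
a_7 = 4*-424 - 2*-124 = -1448
a_8 = 4*-1448 - 2*-424 = -4944
a_9 = 4*-4944 - 2*-1448 = -16880
a_10 = 4*-16880 - 2*-4944 = -57632
a_11 = 4*-57632 - 2*-16880 = -196768
a_12 = 4*-196768 - 2*-57632 = -671808
a_13 = 4*-671808 - 2*-196768 = -2293696
So a_13 = -2293696.

-2293696


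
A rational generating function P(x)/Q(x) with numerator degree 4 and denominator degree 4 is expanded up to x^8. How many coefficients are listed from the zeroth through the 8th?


Expanding up to x^8 gives the coefficients for x^0, x^1, ..., x^8.
That is 8 + 1 = 9 coefficients in total.

9


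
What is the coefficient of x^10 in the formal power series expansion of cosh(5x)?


The Maclaurin series is cosh(t) = sum_{m>=0} t^(2m) / (2m)!, so substituting t = 5x, only even powers of x are nonzero, with coefficient of x^(2m) equal to 5^(2m) / (2m)!.
For x^10 the coefficient is 5^10/10! = 9765625/3628800 = 390625/145152.

390625/145152


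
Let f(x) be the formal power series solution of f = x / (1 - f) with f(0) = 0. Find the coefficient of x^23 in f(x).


Apply Lagrange inversion: f = x * phi(f) with phi(t) = 1/(1 - t), so
[x^n] f = (1/n) [t^(n-1)] phi(t)^n = (1/n) [t^(n-1)] (1 - t)^(-n) = (1/n) C(2n - 2, n - 1) = C_{n-1}.
For n = 23: C_22 = C(44, 22) / 23 = 2104098963720/23 = 91482563640 = 91482563640.

91482563640


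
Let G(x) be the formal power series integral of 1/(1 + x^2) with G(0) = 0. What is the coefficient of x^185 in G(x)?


1/(1 + x^2) = sum_{j>=0} (-1)^j x^(2j). Integrating termwise with G(0) = 0:
G(x) = sum_{j>=0} (-1)^j x^(2j+1) / (2j+1) = arctan(x).
Only odd powers are nonzero. For x^185 write 185 = 2*92 + 1, giving
(-1)^92 / 185 = 1/185 = 1/185.

1/185


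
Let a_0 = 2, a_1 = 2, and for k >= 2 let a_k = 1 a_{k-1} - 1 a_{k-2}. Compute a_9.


Iterating the recurrence forward:
a_0 = 2
a_1 = 2
a_2 = 1*2 - 1*2 = 0
a_3 = 1*0 - 1*2 = -2
a_4 = 1*-2 - 1*0 = -2
a_5 = 1*-2 - 1*-2 = 0
a_6 = 1*0 - 1*-2 = 2
a_7 = 1*2 - 1*0 = 2
a_8 = 1*2 - 1*2 = 0
a_9 = 1*0 - 1*2 = -2
So a_9 = -2.

-2


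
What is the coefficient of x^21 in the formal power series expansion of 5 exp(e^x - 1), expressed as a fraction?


exp(e^x - 1) is the exponential generating function for the Bell numbers Bell_k: exp(e^x - 1) = sum_{k>=0} Bell_k x^k / k!.
So the coefficient of x^21 in 5 exp(e^x - 1) is 5 Bell_21 / 21!.
Computing: Bell_21 = 474869816156751 and 21! = 51090942171709440000, giving
5 * 474869816156751/51090942171709440000 = 158289938718917/3406062811447296000.

158289938718917/3406062811447296000


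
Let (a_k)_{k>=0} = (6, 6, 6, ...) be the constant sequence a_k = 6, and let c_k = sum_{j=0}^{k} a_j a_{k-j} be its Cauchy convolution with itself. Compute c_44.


Since a_j = 6 for all j >= 0, the convolution sum becomes
c_k = sum_{j=0}^{k} 6 * 6 = 36 * (k + 1).
Equivalently, the generating function of (a_k) is 6/(1 - x) and its square is 36/(1 - x)^2 = sum_{k>=0} 36(k + 1) x^k.
For k = 44: 36 * 45 = 1620.

1620


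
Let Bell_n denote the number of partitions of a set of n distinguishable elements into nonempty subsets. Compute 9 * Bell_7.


Bell_7 can be computed from the Bell triangle or from Dobinski's identity Bell_n = (1/e) * sum_{k>=0} k^n / k!.
Computing Bell_7 = 877.
Then 9 * 877 = 7893.

7893


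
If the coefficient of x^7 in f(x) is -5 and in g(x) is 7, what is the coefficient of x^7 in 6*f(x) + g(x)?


Scalar multiplication scales coefficients: 6 * -5 = -30.
Then add the g coefficient: -30 + 7
= -23

-23


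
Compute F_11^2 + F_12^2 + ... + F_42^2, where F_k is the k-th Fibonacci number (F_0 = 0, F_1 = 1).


There is a standard identity sum_{k=0}^{N} F_k^2 = F_N * F_{N+1} (proved inductively from the telescoping relation F_k^2 = F_k F_{k+1} - F_{k-1} F_k). Then
sum_{k=11}^{42} F_k^2 = F_42 F_43 - F_10 F_11.
Computing: F_42 = 267914296, F_43 = 433494437, F_10 = 55, F_11 = 89.
Sum = 267914296 * 433494437 - 55 * 89 = 116139356908766457.

116139356908766457


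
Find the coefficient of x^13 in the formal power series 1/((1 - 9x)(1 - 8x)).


By partial fractions or Cauchy convolution:
The coefficient equals sum_{k=0}^{13} 9^k * 8^(13-k).
= 18478745943857

18478745943857


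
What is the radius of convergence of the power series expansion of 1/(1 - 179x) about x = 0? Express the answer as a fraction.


Expanding 1/(1 - 179x) = sum_{k>=0} 179^k x^k, the series converges when |179x| < 1, i.e., |x| < 1/179.
So the radius of convergence is 1/179 = 1/179.

1/179


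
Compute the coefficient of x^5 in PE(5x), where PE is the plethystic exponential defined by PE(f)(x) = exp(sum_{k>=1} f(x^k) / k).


With f(x) = 5x, the exponent is sum_{k>=1} 5 x^k / k = 5 * (-ln(1 - x)). Exponentiating:
PE(5x) = exp(-5 ln(1 - x)) = 1/(1 - x)^5.
By the negative binomial expansion, [x^n] 1/(1 - x)^5 = C(n + 4, 4).
For n = 5: C(9, 4) = 126.

126


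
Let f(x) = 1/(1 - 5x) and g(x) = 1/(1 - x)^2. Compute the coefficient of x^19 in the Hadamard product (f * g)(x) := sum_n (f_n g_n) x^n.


f has coefficients f_k = 5^k. For g = 1/(1 - x)^2 the coefficient is g_k = C(k + 1, 1) = k + 1. The Hadamard coefficient is (f * g)_k = 5^k * (k + 1).
For k = 19: 5^19 * 20 = 19073486328125 * 20 = 381469726562500.

381469726562500


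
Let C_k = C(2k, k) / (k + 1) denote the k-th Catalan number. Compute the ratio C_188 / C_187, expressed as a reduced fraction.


Using C_k = (2k)! / (k! (k+1)!), the ratio C_{k+1}/C_k simplifies to
C_{k+1}/C_k = [(2k+2)! / ((k+1)! (k+2)!)] * [k! (k+1)! / (2k)!]
 = (2k+2)(2k+1) / ((k+1)(k+2)) = 2(2k+1) / (k+2).
For k = 187: 2(2*187 + 1) / (187 + 2) = 750/189 = 250/63.

250/63


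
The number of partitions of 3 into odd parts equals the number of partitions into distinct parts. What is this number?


Computing partitions of 3 into odd parts (1, 3, 5, ...):
Using the generating function prod_{k>=0} 1/(1-x^(2k+1)),
the count is 2

2


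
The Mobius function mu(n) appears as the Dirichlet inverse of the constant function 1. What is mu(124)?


124 has a squared prime factor, so mu(124) = 0.
Factorization reveals a repeated prime.

0


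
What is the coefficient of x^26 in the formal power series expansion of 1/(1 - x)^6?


The negative binomial / multiset identity is
1/(1 - x)^r = sum_{k>=0} C(k + r - 1, r - 1) x^k.
Here r = 6 and k = 26, so the coefficient is
C(26 + 5, 5) = C(31, 5)
= 169911

169911


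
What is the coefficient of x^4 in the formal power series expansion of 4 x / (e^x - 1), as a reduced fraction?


The exponential generating function for Bernoulli numbers is
x / (e^x - 1) = sum_{k>=0} B_k x^k / k!.
So the coefficient of x^4 in 4 x / (e^x - 1) is 4 B_4 / 4!.
Computing: B_4 = -1/30, 4! = 24, giving
4 * -1/30 / 24 = -1/180.

-1/180


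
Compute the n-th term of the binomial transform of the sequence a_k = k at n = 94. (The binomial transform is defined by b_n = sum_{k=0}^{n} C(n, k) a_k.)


With a_k = k, b_n = sum_{k=0}^{n} C(n, k) k. Using k * C(n, k) = n * C(n-1, k-1) gives b_n = n * sum_{k>=1} C(n-1, k-1) = n * 2^(n-1).
For n = 94: 94 * 2^93 = 94 * 9903520314283042199192993792 = 930930909542605966724141416448.

930930909542605966724141416448


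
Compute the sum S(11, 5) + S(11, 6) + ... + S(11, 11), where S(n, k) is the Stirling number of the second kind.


By definition, S(n, k) counts partitions of an n-set into exactly k nonempty blocks.
Computing row n = 11 for k = 5..11:
S(11, k): 246730, 179487, 63987, 11880, 1155, 55, 1
Sum = 503295.

503295


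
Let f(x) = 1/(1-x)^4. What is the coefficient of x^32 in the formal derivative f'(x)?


Differentiate: d/dx [ 1/(1-x)^r ] = r / (1-x)^(r+1).
Here r = 4, so f'(x) = 4 / (1-x)^5.
The expansion of 1/(1-x)^(r+1) has coefficient of x^n equal to C(n+r, r).
So the coefficient of x^32 in f'(x) is
4 * C(36, 4) = 4 * 58905 = 235620

235620


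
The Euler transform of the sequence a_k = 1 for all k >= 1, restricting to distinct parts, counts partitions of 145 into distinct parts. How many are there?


Partitions of 145 into distinct parts can be computed via generating function.
Product (1+x)(1+x^2)(1+x^3)...
The coefficient of x^145 = 13699699

13699699


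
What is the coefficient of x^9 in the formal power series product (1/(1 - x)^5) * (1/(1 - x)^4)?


Combine the factors: (1/(1 - x)^5) * (1/(1 - x)^4) = 1/(1 - x)^9.
Then use 1/(1 - x)^r = sum_{k>=0} C(k + r - 1, r - 1) x^k with r = 9 and k = 9:
C(17, 8) = 24310.

24310


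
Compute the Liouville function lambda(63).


The Liouville function is lambda(k) = (-1)^Omega(k), where Omega(k) counts the prime factors of k with multiplicity.
Factoring: 63 = 3 * 3 * 7, so Omega(63) = 3.
lambda(63) = (-1)^3 = -1.

-1


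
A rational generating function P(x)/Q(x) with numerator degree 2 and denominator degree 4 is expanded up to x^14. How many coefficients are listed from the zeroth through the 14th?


Expanding up to x^14 gives the coefficients for x^0, x^1, ..., x^14.
That is 14 + 1 = 15 coefficients in total.

15


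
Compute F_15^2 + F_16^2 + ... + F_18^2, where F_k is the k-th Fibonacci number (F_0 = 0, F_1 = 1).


There is a standard identity sum_{k=0}^{N} F_k^2 = F_N * F_{N+1} (proved inductively from the telescoping relation F_k^2 = F_k F_{k+1} - F_{k-1} F_k). Then
sum_{k=15}^{18} F_k^2 = F_18 F_19 - F_14 F_15.
Computing: F_18 = 2584, F_19 = 4181, F_14 = 377, F_15 = 610.
Sum = 2584 * 4181 - 377 * 610 = 10573734.

10573734


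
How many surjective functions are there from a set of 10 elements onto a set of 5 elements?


By inclusion-exclusion on which target elements are missed, the number of surjections from an n-set onto a k-set is
surj(n, k) = sum_{j=0}^{k} (-1)^j C(k, j) (k - j)^n.
Equivalently surj(n, k) = k! * S(n, k), where S(n, k) is the Stirling number of the second kind.
For n = 10, k = 5:
S(10, 5) = 42525, so
surj = 5! * 42525 = 120 * 42525 = 5103000.

5103000


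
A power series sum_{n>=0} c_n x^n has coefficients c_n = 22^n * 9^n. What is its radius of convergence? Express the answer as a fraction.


By the root test (Cauchy-Hadamard), the radius is R = 1 / limsup_n |c_n|^(1/n).
Here |c_n|^(1/n) = (22^n * 9^n)^(1/n) = 22 * 9 = 198 for all n.
So R = 1/198 = 1/198.

1/198


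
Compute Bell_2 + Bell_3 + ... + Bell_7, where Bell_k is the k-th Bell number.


Recall Bell_k counts set partitions of a k-set (with Bell_0 = 1 by convention).
Bell_2 through Bell_7: 2, 5, 15, 52, 203, 877
Sum = 2 + 5 + 15 + 52 + 203 + 877 = 1154.

1154


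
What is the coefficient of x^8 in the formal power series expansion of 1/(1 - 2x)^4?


The general identity 1/(1 - c x)^r = sum_{k>=0} c^k C(k + r - 1, r - 1) x^k follows by substituting y = c x into 1/(1 - y)^r = sum_{k>=0} C(k + r - 1, r - 1) y^k.
For c = 2, r = 4, k = 8:
2^8 * C(11, 3) = 256 * 165 = 42240.

42240


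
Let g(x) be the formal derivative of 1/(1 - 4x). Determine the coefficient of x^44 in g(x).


Differentiate termwise: d/dx sum_{k>=0} 4^k x^k = sum_{k>=1} k 4^k x^(k-1) = sum_{j>=0} (j+1) 4^(j+1) x^j.
Equivalently, d/dx [1/(1 - 4x)] = 4/(1 - 4x)^2.
For j = 44: 45 * 4^45 = 45 * 1237940039285380274899124224 = 55707301767842112370460590080.

55707301767842112370460590080


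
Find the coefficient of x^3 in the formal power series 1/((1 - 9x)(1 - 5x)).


By partial fractions or Cauchy convolution:
The coefficient equals sum_{k=0}^{3} 9^k * 5^(3-k).
= 1484

1484


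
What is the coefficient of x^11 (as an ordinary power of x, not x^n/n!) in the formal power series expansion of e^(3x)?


The exponential series is e^y = sum_{k>=0} y^k / k!. Substituting y = 3x gives
e^(3x) = sum_{k>=0} 3^k x^k / k!.
So the coefficient of x^n is a^n/n! with a = 3, n = 11:
3^11 / 11! = 177147/39916800 = 2187/492800

2187/492800


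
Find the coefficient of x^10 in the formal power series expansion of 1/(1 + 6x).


Write 1/(1 + c x) = 1/(1 - (-c) x) and apply the geometric-series identity
1/(1 - y) = sum_{k>=0} y^k to get 1/(1 + c x) = sum_{k>=0} (-c)^k x^k.
So the coefficient of x^k is (-c)^k = (-1)^k * c^k.
Here c = 6 and k = 10:
(-6)^10 = 1 * 60466176 = 60466176

60466176


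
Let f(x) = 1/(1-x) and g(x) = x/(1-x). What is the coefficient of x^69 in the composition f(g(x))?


First simplify the composition: f(g(x)) = 1/(1 - x/(1-x)) = (1-x)/((1-x) - x) = (1-x)/(1-2x).
Now extract the coefficient. Write (1-x)/(1-2x) = 1/(1-2x) - x/(1-2x).
The coefficient of x^n in 1/(1-2x) is 2^n, and in x/(1-2x) is 2^(n-1) (for n >= 1).
So the coefficient of x^69 is 2^69 - 2^68 = 590295810358705651712 - 295147905179352825856 = 295147905179352825856.

295147905179352825856


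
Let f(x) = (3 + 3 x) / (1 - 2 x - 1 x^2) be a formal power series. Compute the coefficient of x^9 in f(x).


Write f(x) = sum_{k>=0} a_k x^k. Multiplying both sides by 1 - 2 x - 1 x^2 gives
(1 - 2 x - 1 x^2) sum_{k>=0} a_k x^k = 3 + 3 x.
Matching coefficients:
 x^0: a_0 = 3
 x^1: a_1 - 2 a_0 = 3  =>  a_1 = 2*3 + 3 = 9
 x^k (k >= 2): a_k = 2 a_{k-1} + 1 a_{k-2}.
Iterating: a_2 = 21, a_3 = 51, a_4 = 123, a_5 = 297, a_6 = 717, a_7 = 1731, a_8 = 4179, a_9 = 10089.
So the coefficient of x^9 is 10089.

10089


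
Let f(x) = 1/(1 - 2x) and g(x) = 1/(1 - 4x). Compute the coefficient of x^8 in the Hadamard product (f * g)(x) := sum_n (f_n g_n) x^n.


f has coefficients f_k = 2^k and g has coefficients g_k = 4^k, so the Hadamard product has coefficient (f*g)_k = 2^k * 4^k = 8^k.
For k = 8: 8^8 = 16777216.

16777216


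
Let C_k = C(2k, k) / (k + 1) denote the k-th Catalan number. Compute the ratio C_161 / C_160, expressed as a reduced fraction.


Using C_k = (2k)! / (k! (k+1)!), the ratio C_{k+1}/C_k simplifies to
C_{k+1}/C_k = [(2k+2)! / ((k+1)! (k+2)!)] * [k! (k+1)! / (2k)!]
 = (2k+2)(2k+1) / ((k+1)(k+2)) = 2(2k+1) / (k+2).
For k = 160: 2(2*160 + 1) / (160 + 2) = 642/162 = 107/27.

107/27


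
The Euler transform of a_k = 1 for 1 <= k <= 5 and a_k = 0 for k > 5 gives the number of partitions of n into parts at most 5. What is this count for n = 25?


Partitions of 25 into parts at most 5:
Using generating function (1-x)^(-1)(1-x^2)^(-1)...(1-x^5)^(-1),
the coefficient of x^25 = 377

377


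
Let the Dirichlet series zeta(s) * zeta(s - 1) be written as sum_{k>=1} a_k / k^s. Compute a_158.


Convolution gives a_k = sum_{d | k} d * 1 = sum_{d | k} d = sigma(k), the sum of positive divisors of k.
For k = 158, the divisors are 1, 2, 79, 158, so
sigma(158) = 1 + 2 + 79 + 158 = 240.

240


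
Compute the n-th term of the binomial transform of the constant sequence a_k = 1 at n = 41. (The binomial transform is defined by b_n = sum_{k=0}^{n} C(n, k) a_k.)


With a_k = 1 for all k, b_n = sum_{k=0}^{n} C(n, k) = 2^n by the binomial theorem.
For n = 41: 2^41 = 2199023255552.

2199023255552


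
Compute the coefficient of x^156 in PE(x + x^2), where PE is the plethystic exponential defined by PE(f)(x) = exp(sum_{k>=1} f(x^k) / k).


With f(x) = x + x^2, the exponent is sum_{k>=1} (x^k + x^(2k)) / k = -ln(1 - x) - ln(1 - x^2). Exponentiating:
PE(x + x^2) = 1 / ((1 - x)(1 - x^2)).
This is the generating function for partitions of n into parts of size 1 or 2. The number of 2's can be any j in 0..78, and the rest are 1's, so
[x^156] = floor(156/2) + 1 = 79.

79


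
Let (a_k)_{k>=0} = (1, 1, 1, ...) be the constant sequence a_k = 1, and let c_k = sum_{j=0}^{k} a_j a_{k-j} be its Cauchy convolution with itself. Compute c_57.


Since a_j = 1 for all j >= 0, the convolution sum becomes
c_k = sum_{j=0}^{k} 1 * 1 = 1 * (k + 1).
Equivalently, the generating function of (a_k) is 1/(1 - x) and its square is 1/(1 - x)^2 = sum_{k>=0} 1(k + 1) x^k.
For k = 57: 1 * 58 = 58.

58


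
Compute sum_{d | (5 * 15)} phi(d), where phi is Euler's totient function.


First, 5 * 15 = 75. One classical identity is sum_{d | n} phi(d) = n (each k in [1, n] has a unique gcd with n, and among the k's with gcd(k, n) = n/d there are phi(d) of them). So the sum equals 75. We also verify directly:
Divisors of 75: 1, 3, 5, 15, 25, 75.
phi values: 1, 2, 4, 8, 20, 40.
Sum = 75.

75


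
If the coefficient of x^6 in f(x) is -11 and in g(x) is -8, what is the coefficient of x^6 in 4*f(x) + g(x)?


Scalar multiplication scales coefficients: 4 * -11 = -44.
Then add the g coefficient: -44 + -8
= -52

-52


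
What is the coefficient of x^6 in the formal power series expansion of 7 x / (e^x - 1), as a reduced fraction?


The exponential generating function for Bernoulli numbers is
x / (e^x - 1) = sum_{k>=0} B_k x^k / k!.
So the coefficient of x^6 in 7 x / (e^x - 1) is 7 B_6 / 6!.
Computing: B_6 = 1/42, 6! = 720, giving
7 * 1/42 / 720 = 1/4320.

1/4320


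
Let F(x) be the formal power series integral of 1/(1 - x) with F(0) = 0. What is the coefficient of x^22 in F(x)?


1/(1 - x) = sum_{k>=0} x^k. Integrating termwise and using F(0) = 0 gives
F(x) = sum_{k>=0} x^(k+1) / (k+1) = sum_{m>=1} x^m / m = -ln(1 - x).
So the coefficient of x^22 is 1/22 = 1/22.

1/22


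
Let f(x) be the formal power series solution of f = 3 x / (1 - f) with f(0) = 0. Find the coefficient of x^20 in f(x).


Apply Lagrange inversion: f = 3 x * phi(f) with phi(t) = 1/(1 - t), so
[x^n] f = 3^n * (1/n) [t^(n-1)] phi(t)^n = 3^n * (1/n) [t^(n-1)] (1 - t)^(-n) = 3^n * (1/n) C(2n - 2, n - 1) = 3^n * C_{n-1}.
For n = 20: C_19 = C(38, 19) / 20 = 35345263800/20 = 1767263190.
With the 3^20 = 3486784401 factor, the coefficient is 3486784401 * 1767263190 = 6162065723353499190.

6162065723353499190


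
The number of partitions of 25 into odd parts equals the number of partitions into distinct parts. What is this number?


Computing partitions of 25 into odd parts (1, 3, 5, ...):
Using the generating function prod_{k>=0} 1/(1-x^(2k+1)),
the count is 142

142


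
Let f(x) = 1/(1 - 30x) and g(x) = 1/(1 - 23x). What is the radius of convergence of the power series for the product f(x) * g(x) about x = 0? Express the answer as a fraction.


The radius of 1/(1 - 30x) is 1/30 (nearest singularity at x = 1/30), and the radius of 1/(1 - 23x) is 1/23.
The product f(x)*g(x) = 1/((1 - 30x)(1 - 23x)) has singularities at both 1/30 and 1/23, so its radius of convergence is the distance to the nearest one:
min(1/30, 1/23) = 1/30.

1/30
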